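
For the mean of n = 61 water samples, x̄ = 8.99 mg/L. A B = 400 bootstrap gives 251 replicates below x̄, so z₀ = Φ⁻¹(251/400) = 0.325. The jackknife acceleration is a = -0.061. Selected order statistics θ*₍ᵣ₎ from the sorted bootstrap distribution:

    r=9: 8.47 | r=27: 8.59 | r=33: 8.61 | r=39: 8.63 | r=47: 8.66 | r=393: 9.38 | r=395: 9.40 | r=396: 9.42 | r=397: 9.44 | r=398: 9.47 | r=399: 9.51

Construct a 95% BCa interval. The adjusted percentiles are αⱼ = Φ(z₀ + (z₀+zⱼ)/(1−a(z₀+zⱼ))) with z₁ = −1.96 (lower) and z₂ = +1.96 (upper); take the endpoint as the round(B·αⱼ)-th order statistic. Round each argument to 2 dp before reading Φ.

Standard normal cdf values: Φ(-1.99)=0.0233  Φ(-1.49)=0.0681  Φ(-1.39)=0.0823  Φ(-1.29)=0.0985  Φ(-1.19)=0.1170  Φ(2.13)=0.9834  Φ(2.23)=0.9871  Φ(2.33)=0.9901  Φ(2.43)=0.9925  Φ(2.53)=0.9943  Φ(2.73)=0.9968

(8.59, 9.42)

Lower: z₀ + z₁ = 0.325 + (-1.960) = -1.635; 1 − a(z₀+z₁) = 1 − (-0.061)(-1.635) = 0.9003; argument = 0.325 + (-1.635)/0.9003 = -1.4911 → -1.49.
α₁ = Φ(-1.49) = 0.0681; rank = round(400 × 0.0681) = 27; θ*₍27₎ = 8.59.
Upper: z₀ + z₂ = 2.285; 1 − a(z₀+z₂) = 1.1394; argument = 2.3305 → 2.33; α₂ = 0.9901; rank = 396; θ*₍396₎ = 9.42.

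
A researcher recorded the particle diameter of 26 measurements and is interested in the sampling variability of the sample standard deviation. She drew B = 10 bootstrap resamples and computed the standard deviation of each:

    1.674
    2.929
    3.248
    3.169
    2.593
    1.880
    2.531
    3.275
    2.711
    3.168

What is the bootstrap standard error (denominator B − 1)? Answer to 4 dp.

SE* = 0.5661

Bootstrap SE is the standard deviation of the 10 replicate standard deviations.
Mean of replicates: (1.674 + 2.929 + 3.248 + 3.169 + 2.593 + 1.880 + 2.531 + 3.275 + 2.711 + 3.168) / 10 = 27.17800 / 10 = 2.71780
Sum of squared deviations: (−1.04380)² + (+0.21120)² + (+0.53020)² + (+0.45120)² + (−0.12480)² + (−0.83780)² + (−0.18680)² + (+0.55720)² + (−0.00680)² + (+0.45020)² = 2.88439
Variance = 2.88439 / 9 = 0.32049
SE* = √0.32049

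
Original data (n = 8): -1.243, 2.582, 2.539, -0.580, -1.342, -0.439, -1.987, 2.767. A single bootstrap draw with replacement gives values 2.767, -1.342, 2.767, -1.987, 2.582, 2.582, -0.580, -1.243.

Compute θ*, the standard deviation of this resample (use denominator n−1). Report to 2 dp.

θ* = 2.15

Mean = 0.6932; sum of squared deviations = 32.4318
s² = 32.4318 / 7 = 4.6331
s = √4.6331 = 2.15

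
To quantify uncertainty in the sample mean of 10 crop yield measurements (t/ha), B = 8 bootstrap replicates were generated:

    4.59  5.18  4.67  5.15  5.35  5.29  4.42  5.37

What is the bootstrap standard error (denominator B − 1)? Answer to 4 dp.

Bootstrap SE is the standard deviation of the 8 replicate means.
Mean of replicates: (4.59 + 5.18 + 4.67 + 5.15 + 5.35 + 5.29 + 4.42 + 5.37) / 8 = 40.02000 / 8 = 5.00250
Sum of squared deviations: (−0.41250)² + (+0.17750)² + (−0.33250)² + (+0.14750)² + (+0.34750)² + (+0.28750)² + (−0.58250)² + (+0.36750)² = 1.01175
Variance = 1.01175 / 7 = 0.14454
SE* = √0.14454

SE* = 0.3802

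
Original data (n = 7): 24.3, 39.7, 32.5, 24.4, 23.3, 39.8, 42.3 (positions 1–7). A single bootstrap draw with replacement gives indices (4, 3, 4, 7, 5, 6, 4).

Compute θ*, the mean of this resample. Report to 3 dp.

θ* = 30.157

Resample values: 24.4, 32.5, 24.4, 42.3, 23.3, 39.8, 24.4.
Mean = (24.4 + 32.5 + 24.4 + 42.3 + 23.3 + 39.8 + 24.4) / 7 = 211.10 / 7 = 30.157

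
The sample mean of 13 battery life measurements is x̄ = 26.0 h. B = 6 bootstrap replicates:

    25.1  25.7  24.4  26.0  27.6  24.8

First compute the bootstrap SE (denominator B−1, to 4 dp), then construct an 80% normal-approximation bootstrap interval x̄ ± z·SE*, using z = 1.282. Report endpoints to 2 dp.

(24.54, 27.46)

Mean of replicates = 25.6000; sum of squared deviations = 6.5000; SE* = √(6.5000/5) = 1.1402
Margin = 1.282 × 1.1402 = 1.462
Interval: 26.0 ± 1.462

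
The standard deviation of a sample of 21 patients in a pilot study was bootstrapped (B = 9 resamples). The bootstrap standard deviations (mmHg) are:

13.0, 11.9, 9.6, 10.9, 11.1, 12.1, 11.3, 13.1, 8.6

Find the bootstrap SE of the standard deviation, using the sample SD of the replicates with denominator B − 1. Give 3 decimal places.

SE* = 1.479

Bootstrap SE is the standard deviation of the 9 replicate standard deviations.
Mean of replicates: (13.0 + 11.9 + 9.6 + 10.9 + 11.1 + 12.1 + 11.3 + 13.1 + 8.6) / 9 = 101.6000 / 9 = 11.2889
Sum of squared deviations: (+1.7111)² + (+0.6111)² + (−1.6889)² + (−0.3889)² + (−0.1889)² + (+0.8111)² + (+0.0111)² + (+1.8111)² + (−2.6889)² = 17.5089
Variance = 17.5089 / 8 = 2.1886
SE* = √2.1886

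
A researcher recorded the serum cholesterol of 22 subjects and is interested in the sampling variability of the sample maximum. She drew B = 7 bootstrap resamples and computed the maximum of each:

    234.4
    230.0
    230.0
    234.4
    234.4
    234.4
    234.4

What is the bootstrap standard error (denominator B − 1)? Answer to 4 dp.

Bootstrap SE is the standard deviation of the 7 replicate maximums.
Mean of replicates: (234.4 + 230.0 + 230.0 + 234.4 + 234.4 + 234.4 + 234.4) / 7 = 1632.00000 / 7 = 233.14286
Sum of squared deviations: (+1.25714)² + (−3.14286)² + (−3.14286)² + (+1.25714)² + (+1.25714)² + (+1.25714)² + (+1.25714)² = 27.65714
Variance = 27.65714 / 6 = 4.60952
SE* = √4.60952

SE* = 2.1470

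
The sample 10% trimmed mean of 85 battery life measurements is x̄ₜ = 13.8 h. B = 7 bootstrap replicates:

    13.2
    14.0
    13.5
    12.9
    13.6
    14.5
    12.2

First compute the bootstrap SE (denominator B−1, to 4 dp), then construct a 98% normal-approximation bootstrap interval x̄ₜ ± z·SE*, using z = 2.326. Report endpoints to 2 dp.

(12.06, 15.54)

Mean of replicates = 13.4143; sum of squared deviations = 3.3486; SE* = √(3.3486/6) = 0.7471
Margin = 2.326 × 0.7471 = 1.738
Interval: 13.8 ± 1.738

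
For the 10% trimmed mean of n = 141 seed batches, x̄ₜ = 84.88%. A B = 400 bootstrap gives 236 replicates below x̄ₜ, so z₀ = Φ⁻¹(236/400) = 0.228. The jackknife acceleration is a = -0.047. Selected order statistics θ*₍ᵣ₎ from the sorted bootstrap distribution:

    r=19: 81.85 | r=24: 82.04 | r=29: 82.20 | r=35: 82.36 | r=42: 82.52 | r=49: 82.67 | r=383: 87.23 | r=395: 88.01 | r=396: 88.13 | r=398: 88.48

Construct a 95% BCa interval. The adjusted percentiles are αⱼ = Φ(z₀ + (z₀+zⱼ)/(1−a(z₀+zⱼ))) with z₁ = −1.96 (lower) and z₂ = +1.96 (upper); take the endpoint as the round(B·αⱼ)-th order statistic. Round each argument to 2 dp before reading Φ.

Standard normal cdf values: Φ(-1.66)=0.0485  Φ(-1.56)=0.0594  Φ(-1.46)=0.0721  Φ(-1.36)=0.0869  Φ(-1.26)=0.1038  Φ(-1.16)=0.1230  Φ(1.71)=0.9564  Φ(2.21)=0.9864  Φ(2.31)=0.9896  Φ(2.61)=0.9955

(81.85, 88.01)

Lower: z₀ + z₁ = 0.228 + (-1.960) = -1.732; 1 − a(z₀+z₁) = 1 − (-0.047)(-1.732) = 0.9186; argument = 0.228 + (-1.732)/0.9186 = -1.6575 → -1.66.
α₁ = Φ(-1.66) = 0.0485; rank = round(400 × 0.0485) = 19; θ*₍19₎ = 81.85.
Upper: z₀ + z₂ = 2.188; 1 − a(z₀+z₂) = 1.1028; argument = 2.2120 → 2.21; α₂ = 0.9864; rank = 395; θ*₍395₎ = 88.01.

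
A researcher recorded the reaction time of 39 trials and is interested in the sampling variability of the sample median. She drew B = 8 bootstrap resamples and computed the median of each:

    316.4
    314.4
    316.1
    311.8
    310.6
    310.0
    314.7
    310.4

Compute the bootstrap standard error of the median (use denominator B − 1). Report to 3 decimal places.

Bootstrap SE is the standard deviation of the 8 replicate medians.
Mean of replicates: (316.4 + 314.4 + 316.1 + 311.8 + 310.6 + 310.0 + 314.7 + 310.4) / 8 = 2504.4000 / 8 = 313.0500
Sum of squared deviations: (+3.3500)² + (+1.3500)² + (+3.0500)² + (−1.2500)² + (−2.4500)² + (−3.0500)² + (+1.6500)² + (−2.6500)² = 48.9600
Variance = 48.9600 / 7 = 6.9943
SE* = √6.9943

SE* = 2.645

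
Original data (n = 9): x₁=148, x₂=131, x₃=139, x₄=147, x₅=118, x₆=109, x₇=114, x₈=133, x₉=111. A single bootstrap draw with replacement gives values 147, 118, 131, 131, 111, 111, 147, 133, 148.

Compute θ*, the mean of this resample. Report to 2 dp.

θ* = 130.78

Mean = (147 + 118 + 131 + 131 + 111 + 111 + 147 + 133 + 148) / 9 = 1177.0 / 9 = 130.78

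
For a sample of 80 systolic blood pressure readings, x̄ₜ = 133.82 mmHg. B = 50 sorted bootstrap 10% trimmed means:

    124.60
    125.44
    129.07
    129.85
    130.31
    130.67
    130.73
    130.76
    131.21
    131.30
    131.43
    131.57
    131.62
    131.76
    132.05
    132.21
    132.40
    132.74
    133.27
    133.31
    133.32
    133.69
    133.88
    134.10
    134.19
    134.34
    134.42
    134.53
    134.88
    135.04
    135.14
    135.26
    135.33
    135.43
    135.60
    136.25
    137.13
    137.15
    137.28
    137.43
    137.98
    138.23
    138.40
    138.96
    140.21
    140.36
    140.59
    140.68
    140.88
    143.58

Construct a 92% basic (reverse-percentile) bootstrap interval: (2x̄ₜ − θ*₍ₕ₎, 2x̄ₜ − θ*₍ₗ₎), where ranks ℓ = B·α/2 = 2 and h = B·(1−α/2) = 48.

(126.96, 142.20)

Percentile endpoints at ranks 2 and 48: θ*₍2₎ = 125.44, θ*₍48₎ = 140.68.
Basic interval reflects these around x̄ₜ:
  lower = 2 × 133.82 − 140.68 = 126.96
  upper = 2 × 133.82 − 125.44 = 142.20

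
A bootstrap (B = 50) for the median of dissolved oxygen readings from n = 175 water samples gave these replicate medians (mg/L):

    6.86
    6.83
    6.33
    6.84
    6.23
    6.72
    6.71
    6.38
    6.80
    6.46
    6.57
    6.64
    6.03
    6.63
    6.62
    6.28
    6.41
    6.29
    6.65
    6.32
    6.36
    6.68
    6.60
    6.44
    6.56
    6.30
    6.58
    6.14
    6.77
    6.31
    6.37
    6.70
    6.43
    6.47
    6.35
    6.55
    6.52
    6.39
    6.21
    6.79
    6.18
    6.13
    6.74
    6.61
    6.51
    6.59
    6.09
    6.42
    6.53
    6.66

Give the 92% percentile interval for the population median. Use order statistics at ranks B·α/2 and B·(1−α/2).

Sorted replicates: 6.03, 6.09, 6.13, 6.14, 6.18, 6.21, 6.23, 6.28, 6.29, 6.30, 6.31, 6.32, 6.33, 6.35, 6.36, 6.37, 6.38, 6.39, 6.41, 6.42, 6.43, 6.44, 6.46, 6.47, 6.51, 6.52, 6.53, 6.55, 6.56, 6.57, 6.58, 6.59, 6.60, 6.61, 6.62, 6.63, 6.64, 6.65, 6.66, 6.68, 6.70, 6.71, 6.72, 6.74, 6.77, 6.79, 6.80, 6.83, 6.84, 6.86
α = 0.08; lower rank = 50 × 0.040 = 2; upper rank = 50 × 0.960 = 48.
The 2nd smallest replicate is 6.09; the 48th is 6.83.

(6.09, 6.83)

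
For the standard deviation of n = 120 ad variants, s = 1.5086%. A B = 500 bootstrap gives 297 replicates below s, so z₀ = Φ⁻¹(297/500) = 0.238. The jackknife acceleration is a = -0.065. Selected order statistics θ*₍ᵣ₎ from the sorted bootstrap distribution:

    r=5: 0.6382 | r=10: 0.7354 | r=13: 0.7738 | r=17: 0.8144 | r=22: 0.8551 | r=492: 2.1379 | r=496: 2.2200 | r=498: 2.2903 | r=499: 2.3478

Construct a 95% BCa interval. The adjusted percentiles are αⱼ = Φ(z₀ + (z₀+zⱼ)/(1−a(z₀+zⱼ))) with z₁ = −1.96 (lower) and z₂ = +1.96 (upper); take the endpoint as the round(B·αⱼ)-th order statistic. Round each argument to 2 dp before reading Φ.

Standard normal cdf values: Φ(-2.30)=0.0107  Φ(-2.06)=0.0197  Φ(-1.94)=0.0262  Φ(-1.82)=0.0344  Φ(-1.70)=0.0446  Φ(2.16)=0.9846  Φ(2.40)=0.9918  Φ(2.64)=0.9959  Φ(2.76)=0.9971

Lower: z₀ + z₁ = 0.238 + (-1.960) = -1.722; 1 − a(z₀+z₁) = 1 − (-0.065)(-1.722) = 0.8881; argument = 0.238 + (-1.722)/0.8881 = -1.7010 → -1.70.
α₁ = Φ(-1.70) = 0.0446; rank = round(500 × 0.0446) = 22; θ*₍22₎ = 0.8551.
Upper: z₀ + z₂ = 2.198; 1 − a(z₀+z₂) = 1.1429; argument = 2.1612 → 2.16; α₂ = 0.9846; rank = 492; θ*₍492₎ = 2.1379.

(0.8551, 2.1379)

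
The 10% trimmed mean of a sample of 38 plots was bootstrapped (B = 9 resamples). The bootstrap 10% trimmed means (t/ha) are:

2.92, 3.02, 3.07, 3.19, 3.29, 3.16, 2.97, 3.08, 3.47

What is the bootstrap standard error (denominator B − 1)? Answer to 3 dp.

SE* = 0.171

Bootstrap SE is the standard deviation of the 9 replicate 10% trimmed means.
Mean of replicates: (2.92 + 3.02 + 3.07 + 3.19 + 3.29 + 3.16 + 2.97 + 3.08 + 3.47) / 9 = 28.1700 / 9 = 3.1300
Sum of squared deviations: (−0.2100)² + (−0.1100)² + (−0.0600)² + (+0.0600)² + (+0.1600)² + (+0.0300)² + (−0.1600)² + (−0.0500)² + (+0.3400)² = 0.2336
Variance = 0.2336 / 8 = 0.0292
SE* = √0.0292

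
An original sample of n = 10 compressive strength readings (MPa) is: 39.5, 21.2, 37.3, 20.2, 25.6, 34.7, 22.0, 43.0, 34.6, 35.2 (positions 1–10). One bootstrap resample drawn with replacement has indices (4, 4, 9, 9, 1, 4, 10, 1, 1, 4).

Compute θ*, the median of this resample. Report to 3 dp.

Resample values: 20.2, 20.2, 34.6, 34.6, 39.5, 20.2, 35.2, 39.5, 39.5, 20.2.
Sorted: 20.2, 20.2, 20.2, 20.2, 34.6, 34.6, 35.2, 39.5, 39.5, 39.5
Median = average of the two middle values = 34.600

θ* = 34.600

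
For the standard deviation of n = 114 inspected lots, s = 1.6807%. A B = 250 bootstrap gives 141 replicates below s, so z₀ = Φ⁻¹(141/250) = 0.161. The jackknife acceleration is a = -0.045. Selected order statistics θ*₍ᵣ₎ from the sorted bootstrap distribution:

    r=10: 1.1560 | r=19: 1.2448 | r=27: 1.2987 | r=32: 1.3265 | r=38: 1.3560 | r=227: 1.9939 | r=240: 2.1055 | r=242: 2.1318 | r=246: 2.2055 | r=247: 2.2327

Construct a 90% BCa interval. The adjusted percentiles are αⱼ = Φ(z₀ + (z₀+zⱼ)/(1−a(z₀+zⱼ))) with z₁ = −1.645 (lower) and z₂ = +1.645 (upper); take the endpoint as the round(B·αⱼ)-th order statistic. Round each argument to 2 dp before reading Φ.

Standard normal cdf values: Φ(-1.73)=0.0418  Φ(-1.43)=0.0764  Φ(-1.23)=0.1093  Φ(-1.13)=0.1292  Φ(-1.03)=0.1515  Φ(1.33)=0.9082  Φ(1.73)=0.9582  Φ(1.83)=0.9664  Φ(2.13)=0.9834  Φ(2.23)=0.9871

Lower: z₀ + z₁ = 0.161 + (-1.645) = -1.484; 1 − a(z₀+z₁) = 1 − (-0.045)(-1.484) = 0.9332; argument = 0.161 + (-1.484)/0.9332 = -1.4292 → -1.43.
α₁ = Φ(-1.43) = 0.0764; rank = round(250 × 0.0764) = 19; θ*₍19₎ = 1.2448.
Upper: z₀ + z₂ = 1.806; 1 − a(z₀+z₂) = 1.0813; argument = 1.8313 → 1.83; α₂ = 0.9664; rank = 242; θ*₍242₎ = 2.1318.

(1.2448, 2.1318)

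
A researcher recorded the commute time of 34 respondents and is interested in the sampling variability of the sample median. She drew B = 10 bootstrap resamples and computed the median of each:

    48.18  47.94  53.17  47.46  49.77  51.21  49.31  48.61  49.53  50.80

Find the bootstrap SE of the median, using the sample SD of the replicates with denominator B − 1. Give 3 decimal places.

Bootstrap SE is the standard deviation of the 10 replicate medians.
Mean of replicates: (48.18 + 47.94 + 53.17 + 47.46 + 49.77 + 51.21 + 49.31 + 48.61 + 49.53 + 50.80) / 10 = 495.9800 / 10 = 49.5980
Sum of squared deviations: (−1.4180)² + (−1.6580)² + (+3.5720)² + (−2.1380)² + (+0.1720)² + (+1.6120)² + (−0.2880)² + (−0.9880)² + (−0.0680)² + (+1.2020)² = 27.2266
Variance = 27.2266 / 9 = 3.0252
SE* = √3.0252

SE* = 1.739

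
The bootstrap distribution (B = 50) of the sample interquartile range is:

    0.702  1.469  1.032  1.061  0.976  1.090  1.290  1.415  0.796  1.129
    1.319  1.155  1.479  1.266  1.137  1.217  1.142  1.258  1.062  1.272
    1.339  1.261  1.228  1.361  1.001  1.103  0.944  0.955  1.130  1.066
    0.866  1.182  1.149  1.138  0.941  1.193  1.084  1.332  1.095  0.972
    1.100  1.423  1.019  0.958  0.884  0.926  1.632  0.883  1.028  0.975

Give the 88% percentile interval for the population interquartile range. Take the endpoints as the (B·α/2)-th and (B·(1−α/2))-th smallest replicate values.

(0.866, 1.423)

Sorted replicates: 0.702, 0.796, 0.866, 0.883, 0.884, 0.926, 0.941, 0.944, 0.955, 0.958, 0.972, 0.975, 0.976, 1.001, 1.019, 1.028, 1.032, 1.061, 1.062, 1.066, 1.084, 1.090, 1.095, 1.100, 1.103, 1.129, 1.130, 1.137, 1.138, 1.142, 1.149, 1.155, 1.182, 1.193, 1.217, 1.228, 1.258, 1.261, 1.266, 1.272, 1.290, 1.319, 1.332, 1.339, 1.361, 1.415, 1.423, 1.469, 1.479, 1.632
α = 0.12; lower rank = 50 × 0.060 = 3; upper rank = 50 × 0.940 = 47.
The 3rd smallest replicate is 0.866; the 47th is 1.423.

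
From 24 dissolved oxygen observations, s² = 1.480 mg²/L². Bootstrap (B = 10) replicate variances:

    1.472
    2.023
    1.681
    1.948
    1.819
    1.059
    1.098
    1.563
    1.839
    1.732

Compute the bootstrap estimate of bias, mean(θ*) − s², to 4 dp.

bias = +0.1434

mean(θ*) = (1.472 + 2.023 + 1.681 + 1.948 + 1.819 + 1.059 + 1.098 + 1.563 + 1.839 + 1.732) / 10 = 1.62340
bias = 1.62340 − 1.480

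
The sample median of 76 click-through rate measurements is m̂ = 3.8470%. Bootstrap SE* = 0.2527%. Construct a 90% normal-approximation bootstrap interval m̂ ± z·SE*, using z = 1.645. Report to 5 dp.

Margin = 1.645 × 0.2527 = 0.415691
Interval: 3.8470 ± 0.415691

(3.43131, 4.26269)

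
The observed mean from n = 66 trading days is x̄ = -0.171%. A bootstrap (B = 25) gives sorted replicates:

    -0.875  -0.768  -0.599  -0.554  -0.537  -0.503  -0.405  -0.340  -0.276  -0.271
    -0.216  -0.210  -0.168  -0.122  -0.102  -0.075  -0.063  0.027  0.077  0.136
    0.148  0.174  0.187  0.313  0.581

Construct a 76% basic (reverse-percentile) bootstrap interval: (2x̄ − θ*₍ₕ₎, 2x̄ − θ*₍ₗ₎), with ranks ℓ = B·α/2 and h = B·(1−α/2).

Percentile endpoints at ranks 3 and 22: θ*₍3₎ = -0.599, θ*₍22₎ = 0.174.
Basic interval reflects these around x̄:
  lower = 2 × -0.171 − 0.174 = -0.516
  upper = 2 × -0.171 − -0.599 = 0.257

(-0.516, 0.257)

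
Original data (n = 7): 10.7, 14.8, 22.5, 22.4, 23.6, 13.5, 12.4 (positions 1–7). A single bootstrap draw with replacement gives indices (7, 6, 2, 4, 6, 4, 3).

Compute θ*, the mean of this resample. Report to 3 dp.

θ* = 17.357

Resample values: 12.4, 13.5, 14.8, 22.4, 13.5, 22.4, 22.5.
Mean = (12.4 + 13.5 + 14.8 + 22.4 + 13.5 + 22.4 + 22.5) / 7 = 121.50 / 7 = 17.357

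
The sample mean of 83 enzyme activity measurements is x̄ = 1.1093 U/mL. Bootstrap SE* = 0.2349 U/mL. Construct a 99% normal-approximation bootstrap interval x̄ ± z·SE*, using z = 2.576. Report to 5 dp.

(0.50420, 1.71440)

Margin = 2.576 × 0.2349 = 0.605102
Interval: 1.1093 ± 0.605102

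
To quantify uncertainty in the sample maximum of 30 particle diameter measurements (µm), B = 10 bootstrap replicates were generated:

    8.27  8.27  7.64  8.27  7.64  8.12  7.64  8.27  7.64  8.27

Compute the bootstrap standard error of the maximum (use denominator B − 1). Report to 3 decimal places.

SE* = 0.316

Bootstrap SE is the standard deviation of the 10 replicate maximums.
Mean of replicates: (8.27 + 8.27 + 7.64 + 8.27 + 7.64 + 8.12 + 7.64 + 8.27 + 7.64 + 8.27) / 10 = 80.0300 / 10 = 8.0030
Sum of squared deviations: (+0.2670)² + (+0.2670)² + (−0.3630)² + (+0.2670)² + (−0.3630)² + (+0.1170)² + (−0.3630)² + (+0.2670)² + (−0.3630)² + (+0.2670)² = 0.8972
Variance = 0.8972 / 9 = 0.0997
SE* = √0.0997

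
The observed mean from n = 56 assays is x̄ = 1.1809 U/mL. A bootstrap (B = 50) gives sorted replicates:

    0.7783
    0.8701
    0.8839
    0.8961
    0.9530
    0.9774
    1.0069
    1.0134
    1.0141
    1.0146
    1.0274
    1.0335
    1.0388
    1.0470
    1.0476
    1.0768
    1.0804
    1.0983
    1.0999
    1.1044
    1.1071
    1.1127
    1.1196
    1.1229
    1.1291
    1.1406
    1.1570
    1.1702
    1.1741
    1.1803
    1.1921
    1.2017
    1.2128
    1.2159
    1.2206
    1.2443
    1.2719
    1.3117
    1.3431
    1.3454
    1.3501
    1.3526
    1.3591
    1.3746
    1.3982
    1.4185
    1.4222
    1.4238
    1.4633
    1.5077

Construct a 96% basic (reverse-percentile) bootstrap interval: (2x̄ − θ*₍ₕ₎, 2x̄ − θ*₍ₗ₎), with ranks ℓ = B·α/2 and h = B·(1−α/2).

(0.8985, 1.5835)

Percentile endpoints at ranks 1 and 49: θ*₍1₎ = 0.7783, θ*₍49₎ = 1.4633.
Basic interval reflects these around x̄:
  lower = 2 × 1.1809 − 1.4633 = 0.8985
  upper = 2 × 1.1809 − 0.7783 = 1.5835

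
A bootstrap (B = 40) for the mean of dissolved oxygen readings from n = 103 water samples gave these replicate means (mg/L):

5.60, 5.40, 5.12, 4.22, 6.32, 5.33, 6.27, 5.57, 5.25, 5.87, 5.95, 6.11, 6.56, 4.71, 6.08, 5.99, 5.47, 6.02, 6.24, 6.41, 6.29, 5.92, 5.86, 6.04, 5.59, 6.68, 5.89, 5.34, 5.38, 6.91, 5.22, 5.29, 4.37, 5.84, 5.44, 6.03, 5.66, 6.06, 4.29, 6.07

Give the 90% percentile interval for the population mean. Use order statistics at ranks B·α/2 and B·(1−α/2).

Sorted replicates: 4.22, 4.29, 4.37, 4.71, 5.12, 5.22, 5.25, 5.29, 5.33, 5.34, 5.38, 5.40, 5.44, 5.47, 5.57, 5.59, 5.60, 5.66, 5.84, 5.86, 5.87, 5.89, 5.92, 5.95, 5.99, 6.02, 6.03, 6.04, 6.06, 6.07, 6.08, 6.11, 6.24, 6.27, 6.29, 6.32, 6.41, 6.56, 6.68, 6.91
α = 0.10; lower rank = 40 × 0.050 = 2; upper rank = 40 × 0.950 = 38.
The 2nd smallest replicate is 4.29; the 38th is 6.56.

(4.29, 6.56)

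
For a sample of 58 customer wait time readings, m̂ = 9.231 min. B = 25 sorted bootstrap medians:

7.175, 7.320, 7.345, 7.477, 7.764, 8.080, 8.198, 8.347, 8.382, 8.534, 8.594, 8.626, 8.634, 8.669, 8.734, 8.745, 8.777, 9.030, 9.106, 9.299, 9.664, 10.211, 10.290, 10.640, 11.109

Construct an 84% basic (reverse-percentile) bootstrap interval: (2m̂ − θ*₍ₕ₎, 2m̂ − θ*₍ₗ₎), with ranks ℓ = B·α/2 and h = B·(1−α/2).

Percentile endpoints at ranks 2 and 23: θ*₍2₎ = 7.320, θ*₍23₎ = 10.290.
Basic interval reflects these around m̂:
  lower = 2 × 9.231 − 10.290 = 8.172
  upper = 2 × 9.231 − 7.320 = 11.142

(8.172, 11.142)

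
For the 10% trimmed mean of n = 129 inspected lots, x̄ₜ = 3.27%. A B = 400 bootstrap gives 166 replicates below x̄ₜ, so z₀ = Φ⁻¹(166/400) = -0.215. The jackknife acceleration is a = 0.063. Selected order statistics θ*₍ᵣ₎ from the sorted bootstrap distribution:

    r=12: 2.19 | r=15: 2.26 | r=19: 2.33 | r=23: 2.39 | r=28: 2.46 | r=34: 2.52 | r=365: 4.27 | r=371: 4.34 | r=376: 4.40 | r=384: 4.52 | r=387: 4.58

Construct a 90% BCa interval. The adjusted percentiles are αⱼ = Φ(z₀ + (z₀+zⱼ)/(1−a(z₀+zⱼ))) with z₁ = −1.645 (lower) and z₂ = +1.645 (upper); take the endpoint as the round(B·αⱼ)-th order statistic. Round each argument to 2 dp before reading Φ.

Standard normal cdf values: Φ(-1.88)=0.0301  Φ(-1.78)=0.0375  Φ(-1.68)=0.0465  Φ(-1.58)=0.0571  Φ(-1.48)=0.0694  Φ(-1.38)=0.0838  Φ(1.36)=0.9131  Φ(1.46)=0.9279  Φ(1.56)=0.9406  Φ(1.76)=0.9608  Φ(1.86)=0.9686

(2.19, 4.27)

Lower: z₀ + z₁ = -0.215 + (-1.645) = -1.860; 1 − a(z₀+z₁) = 1 − (0.063)(-1.860) = 1.1172; argument = -0.215 + (-1.860)/1.1172 = -1.8799 → -1.88.
α₁ = Φ(-1.88) = 0.0301; rank = round(400 × 0.0301) = 12; θ*₍12₎ = 2.19.
Upper: z₀ + z₂ = 1.430; 1 − a(z₀+z₂) = 0.9099; argument = 1.3566 → 1.36; α₂ = 0.9131; rank = 365; θ*₍365₎ = 4.27.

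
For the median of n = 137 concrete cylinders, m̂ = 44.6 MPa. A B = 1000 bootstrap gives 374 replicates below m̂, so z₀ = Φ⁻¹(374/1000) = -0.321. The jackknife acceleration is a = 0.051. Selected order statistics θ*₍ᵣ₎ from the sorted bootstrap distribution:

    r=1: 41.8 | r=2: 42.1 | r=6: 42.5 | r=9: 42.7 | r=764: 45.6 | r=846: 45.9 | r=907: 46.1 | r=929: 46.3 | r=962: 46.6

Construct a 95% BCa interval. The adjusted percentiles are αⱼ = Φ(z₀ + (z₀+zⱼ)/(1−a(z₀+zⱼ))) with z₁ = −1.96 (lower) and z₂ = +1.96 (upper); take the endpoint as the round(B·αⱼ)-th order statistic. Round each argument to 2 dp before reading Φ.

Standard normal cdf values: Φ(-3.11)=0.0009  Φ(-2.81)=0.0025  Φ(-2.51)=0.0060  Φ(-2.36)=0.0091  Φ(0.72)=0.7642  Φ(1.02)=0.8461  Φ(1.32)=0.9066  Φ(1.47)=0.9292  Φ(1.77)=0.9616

Lower: z₀ + z₁ = -0.321 + (-1.960) = -2.281; 1 − a(z₀+z₁) = 1 − (0.051)(-2.281) = 1.1163; argument = -0.321 + (-2.281)/1.1163 = -2.3643 → -2.36.
α₁ = Φ(-2.36) = 0.0091; rank = round(1000 × 0.0091) = 9; θ*₍9₎ = 42.7.
Upper: z₀ + z₂ = 1.639; 1 − a(z₀+z₂) = 0.9164; argument = 1.4675 → 1.47; α₂ = 0.9292; rank = 929; θ*₍929₎ = 46.3.

(42.7, 46.3)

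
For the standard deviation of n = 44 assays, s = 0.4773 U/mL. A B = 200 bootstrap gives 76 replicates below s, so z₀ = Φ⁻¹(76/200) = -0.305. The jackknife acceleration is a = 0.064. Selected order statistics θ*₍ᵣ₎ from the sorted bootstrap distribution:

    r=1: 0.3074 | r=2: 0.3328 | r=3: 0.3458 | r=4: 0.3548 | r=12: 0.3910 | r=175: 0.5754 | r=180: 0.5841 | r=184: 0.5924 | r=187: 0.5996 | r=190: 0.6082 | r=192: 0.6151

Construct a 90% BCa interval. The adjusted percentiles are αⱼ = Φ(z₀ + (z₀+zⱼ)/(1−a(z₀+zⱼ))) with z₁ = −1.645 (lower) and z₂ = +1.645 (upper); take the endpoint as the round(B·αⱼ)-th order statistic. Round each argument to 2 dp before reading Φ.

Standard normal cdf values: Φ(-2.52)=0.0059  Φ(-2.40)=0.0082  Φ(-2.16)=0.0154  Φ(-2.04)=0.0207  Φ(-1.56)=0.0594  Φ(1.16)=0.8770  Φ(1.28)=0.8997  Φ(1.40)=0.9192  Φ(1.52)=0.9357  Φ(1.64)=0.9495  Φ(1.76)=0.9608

Lower: z₀ + z₁ = -0.305 + (-1.645) = -1.950; 1 − a(z₀+z₁) = 1 − (0.064)(-1.950) = 1.1248; argument = -0.305 + (-1.950)/1.1248 = -2.0386 → -2.04.
α₁ = Φ(-2.04) = 0.0207; rank = round(200 × 0.0207) = 4; θ*₍4₎ = 0.3548.
Upper: z₀ + z₂ = 1.340; 1 − a(z₀+z₂) = 0.9142; argument = 1.1607 → 1.16; α₂ = 0.8770; rank = 175; θ*₍175₎ = 0.5754.

(0.3548, 0.5754)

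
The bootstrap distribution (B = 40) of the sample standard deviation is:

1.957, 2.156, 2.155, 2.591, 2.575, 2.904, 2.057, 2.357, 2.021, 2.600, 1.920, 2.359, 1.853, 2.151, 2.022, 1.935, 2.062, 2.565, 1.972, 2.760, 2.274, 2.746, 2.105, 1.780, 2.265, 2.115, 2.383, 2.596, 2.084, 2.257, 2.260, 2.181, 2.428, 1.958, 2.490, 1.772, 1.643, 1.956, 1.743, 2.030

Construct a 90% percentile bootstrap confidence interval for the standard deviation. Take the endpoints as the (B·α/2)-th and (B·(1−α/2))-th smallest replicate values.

(1.743, 2.746)

Sorted replicates: 1.643, 1.743, 1.772, 1.780, 1.853, 1.920, 1.935, 1.956, 1.957, 1.958, 1.972, 2.021, 2.022, 2.030, 2.057, 2.062, 2.084, 2.105, 2.115, 2.151, 2.155, 2.156, 2.181, 2.257, 2.260, 2.265, 2.274, 2.357, 2.359, 2.383, 2.428, 2.490, 2.565, 2.575, 2.591, 2.596, 2.600, 2.746, 2.760, 2.904
α = 0.10; lower rank = 40 × 0.050 = 2; upper rank = 40 × 0.950 = 38.
The 2nd smallest replicate is 1.743; the 38th is 2.746.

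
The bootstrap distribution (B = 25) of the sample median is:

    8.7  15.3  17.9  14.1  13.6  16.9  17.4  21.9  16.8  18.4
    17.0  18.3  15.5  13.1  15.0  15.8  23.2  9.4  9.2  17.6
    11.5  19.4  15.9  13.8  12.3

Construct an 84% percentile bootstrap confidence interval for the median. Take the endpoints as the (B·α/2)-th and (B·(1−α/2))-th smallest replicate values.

Sorted replicates: 8.7, 9.2, 9.4, 11.5, 12.3, 13.1, 13.6, 13.8, 14.1, 15.0, 15.3, 15.5, 15.8, 15.9, 16.8, 16.9, 17.0, 17.4, 17.6, 17.9, 18.3, 18.4, 19.4, 21.9, 23.2
α = 0.16; lower rank = 25 × 0.080 = 2; upper rank = 25 × 0.920 = 23.
The 2nd smallest replicate is 9.2; the 23rd is 19.4.

(9.2, 19.4)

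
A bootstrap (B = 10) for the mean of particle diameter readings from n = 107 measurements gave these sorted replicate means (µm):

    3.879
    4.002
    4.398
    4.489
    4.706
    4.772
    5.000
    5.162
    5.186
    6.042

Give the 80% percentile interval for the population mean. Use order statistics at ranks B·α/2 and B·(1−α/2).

α = 0.20; lower rank = 10 × 0.100 = 1; upper rank = 10 × 0.900 = 9.
The 1st smallest replicate is 3.879; the 9th is 5.186.

(3.879, 5.186)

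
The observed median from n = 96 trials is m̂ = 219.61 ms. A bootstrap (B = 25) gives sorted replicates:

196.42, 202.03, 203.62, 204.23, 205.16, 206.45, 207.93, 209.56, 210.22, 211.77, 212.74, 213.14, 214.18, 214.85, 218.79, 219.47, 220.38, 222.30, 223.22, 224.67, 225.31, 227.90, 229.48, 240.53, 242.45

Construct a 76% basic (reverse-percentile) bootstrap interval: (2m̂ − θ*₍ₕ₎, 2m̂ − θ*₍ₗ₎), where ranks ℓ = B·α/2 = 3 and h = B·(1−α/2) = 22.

(211.32, 235.60)

Percentile endpoints at ranks 3 and 22: θ*₍3₎ = 203.62, θ*₍22₎ = 227.90.
Basic interval reflects these around m̂:
  lower = 2 × 219.61 − 227.90 = 211.32
  upper = 2 × 219.61 − 203.62 = 235.60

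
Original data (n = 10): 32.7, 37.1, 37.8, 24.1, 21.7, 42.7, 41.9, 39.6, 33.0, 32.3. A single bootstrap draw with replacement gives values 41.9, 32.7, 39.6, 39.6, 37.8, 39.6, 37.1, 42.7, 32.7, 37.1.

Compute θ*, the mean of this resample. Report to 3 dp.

θ* = 38.080

Mean = (41.9 + 32.7 + 39.6 + 39.6 + 37.8 + 39.6 + 37.1 + 42.7 + 32.7 + 37.1) / 10 = 380.80 / 10 = 38.080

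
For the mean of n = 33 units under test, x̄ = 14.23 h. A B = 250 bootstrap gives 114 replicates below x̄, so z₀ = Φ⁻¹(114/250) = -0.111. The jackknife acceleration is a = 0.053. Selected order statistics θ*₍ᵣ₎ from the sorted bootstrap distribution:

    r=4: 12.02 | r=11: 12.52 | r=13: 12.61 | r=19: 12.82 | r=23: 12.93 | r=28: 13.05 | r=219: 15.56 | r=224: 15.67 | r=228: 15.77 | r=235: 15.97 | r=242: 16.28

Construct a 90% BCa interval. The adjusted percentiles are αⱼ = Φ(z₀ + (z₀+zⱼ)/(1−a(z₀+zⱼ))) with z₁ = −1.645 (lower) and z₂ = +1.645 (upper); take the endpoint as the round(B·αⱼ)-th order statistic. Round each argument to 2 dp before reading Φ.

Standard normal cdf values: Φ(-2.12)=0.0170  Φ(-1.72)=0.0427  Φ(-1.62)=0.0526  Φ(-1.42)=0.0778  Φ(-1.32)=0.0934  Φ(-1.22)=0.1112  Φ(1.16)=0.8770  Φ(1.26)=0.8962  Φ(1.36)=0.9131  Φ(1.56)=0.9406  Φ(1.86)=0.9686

Lower: z₀ + z₁ = -0.111 + (-1.645) = -1.756; 1 − a(z₀+z₁) = 1 − (0.053)(-1.756) = 1.0931; argument = -0.111 + (-1.756)/1.0931 = -1.7175 → -1.72.
α₁ = Φ(-1.72) = 0.0427; rank = round(250 × 0.0427) = 11; θ*₍11₎ = 12.52.
Upper: z₀ + z₂ = 1.534; 1 − a(z₀+z₂) = 0.9187; argument = 1.5588 → 1.56; α₂ = 0.9406; rank = 235; θ*₍235₎ = 15.97.

(12.52, 15.97)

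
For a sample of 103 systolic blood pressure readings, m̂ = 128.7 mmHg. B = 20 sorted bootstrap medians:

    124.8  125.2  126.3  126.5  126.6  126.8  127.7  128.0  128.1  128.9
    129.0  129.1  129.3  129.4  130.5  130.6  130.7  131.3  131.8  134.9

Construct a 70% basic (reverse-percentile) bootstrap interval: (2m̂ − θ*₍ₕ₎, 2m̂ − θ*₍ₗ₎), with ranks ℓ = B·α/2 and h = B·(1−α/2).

Percentile endpoints at ranks 3 and 17: θ*₍3₎ = 126.3, θ*₍17₎ = 130.7.
Basic interval reflects these around m̂:
  lower = 2 × 128.7 − 130.7 = 126.7
  upper = 2 × 128.7 − 126.3 = 131.1

(126.7, 131.1)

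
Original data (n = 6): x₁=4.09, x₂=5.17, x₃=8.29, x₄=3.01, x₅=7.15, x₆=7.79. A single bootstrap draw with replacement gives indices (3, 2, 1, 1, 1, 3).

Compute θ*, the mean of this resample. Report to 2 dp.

Resample values: 8.29, 5.17, 4.09, 4.09, 4.09, 8.29.
Mean = (8.29 + 5.17 + 4.09 + 4.09 + 4.09 + 8.29) / 6 = 34.020 / 6 = 5.67

θ* = 5.67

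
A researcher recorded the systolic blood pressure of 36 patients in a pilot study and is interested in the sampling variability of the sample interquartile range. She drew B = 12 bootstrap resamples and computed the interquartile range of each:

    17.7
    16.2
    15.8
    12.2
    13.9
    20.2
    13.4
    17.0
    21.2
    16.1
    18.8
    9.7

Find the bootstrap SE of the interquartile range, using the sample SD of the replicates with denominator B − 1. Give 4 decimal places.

SE* = 3.3275

Bootstrap SE is the standard deviation of the 12 replicate interquartile ranges.
Mean of replicates: (17.7 + 16.2 + 15.8 + 12.2 + 13.9 + 20.2 + 13.4 + 17.0 + 21.2 + 16.1 + 18.8 + 9.7) / 12 = 192.20000 / 12 = 16.01667
Sum of squared deviations: (+1.68333)² + (+0.18333)² + (−0.21667)² + (−3.81667)² + (−2.11667)² + (+4.18333)² + (−2.61667)² + (+0.98333)² + (+5.18333)² + (+0.08333)² + (+2.78333)² + (−6.31667)² = 121.79667
Variance = 121.79667 / 11 = 11.07242
SE* = √11.07242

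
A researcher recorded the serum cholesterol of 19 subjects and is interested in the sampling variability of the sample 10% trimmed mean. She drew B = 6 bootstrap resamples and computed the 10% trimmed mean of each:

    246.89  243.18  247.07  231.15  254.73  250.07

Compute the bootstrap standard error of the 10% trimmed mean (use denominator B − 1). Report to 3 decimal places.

Bootstrap SE is the standard deviation of the 6 replicate 10% trimmed means.
Mean of replicates: (246.89 + 243.18 + 247.07 + 231.15 + 254.73 + 250.07) / 6 = 1473.0900 / 6 = 245.5150
Sum of squared deviations: (+1.3750)² + (−2.3350)² + (+1.5550)² + (−14.3650)² + (+9.2150)² + (+4.5550)² = 321.7783
Variance = 321.7783 / 5 = 64.3557
SE* = √64.3557

SE* = 8.022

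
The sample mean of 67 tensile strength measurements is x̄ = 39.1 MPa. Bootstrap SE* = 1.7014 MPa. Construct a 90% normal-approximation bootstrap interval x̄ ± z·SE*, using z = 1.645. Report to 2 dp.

Margin = 1.645 × 1.7014 = 2.799
Interval: 39.1 ± 2.799

(36.30, 41.90)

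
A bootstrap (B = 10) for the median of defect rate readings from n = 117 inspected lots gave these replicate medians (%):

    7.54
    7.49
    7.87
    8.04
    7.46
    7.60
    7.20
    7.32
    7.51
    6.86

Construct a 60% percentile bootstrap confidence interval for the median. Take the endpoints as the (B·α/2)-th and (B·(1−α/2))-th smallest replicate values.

Sorted replicates: 6.86, 7.20, 7.32, 7.46, 7.49, 7.51, 7.54, 7.60, 7.87, 8.04
α = 0.40; lower rank = 10 × 0.200 = 2; upper rank = 10 × 0.800 = 8.
The 2nd smallest replicate is 7.20; the 8th is 7.60.

(7.20, 7.60)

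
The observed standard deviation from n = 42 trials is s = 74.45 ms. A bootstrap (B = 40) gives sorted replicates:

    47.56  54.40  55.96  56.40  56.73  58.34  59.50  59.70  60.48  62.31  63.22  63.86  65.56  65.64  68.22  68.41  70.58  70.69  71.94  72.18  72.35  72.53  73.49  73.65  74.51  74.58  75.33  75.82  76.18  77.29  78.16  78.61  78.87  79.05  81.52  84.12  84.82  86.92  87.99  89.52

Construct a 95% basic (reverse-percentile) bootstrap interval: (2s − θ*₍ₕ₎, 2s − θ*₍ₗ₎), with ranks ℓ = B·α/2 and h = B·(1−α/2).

(60.91, 101.34)

Percentile endpoints at ranks 1 and 39: θ*₍1₎ = 47.56, θ*₍39₎ = 87.99.
Basic interval reflects these around s:
  lower = 2 × 74.45 − 87.99 = 60.91
  upper = 2 × 74.45 − 47.56 = 101.34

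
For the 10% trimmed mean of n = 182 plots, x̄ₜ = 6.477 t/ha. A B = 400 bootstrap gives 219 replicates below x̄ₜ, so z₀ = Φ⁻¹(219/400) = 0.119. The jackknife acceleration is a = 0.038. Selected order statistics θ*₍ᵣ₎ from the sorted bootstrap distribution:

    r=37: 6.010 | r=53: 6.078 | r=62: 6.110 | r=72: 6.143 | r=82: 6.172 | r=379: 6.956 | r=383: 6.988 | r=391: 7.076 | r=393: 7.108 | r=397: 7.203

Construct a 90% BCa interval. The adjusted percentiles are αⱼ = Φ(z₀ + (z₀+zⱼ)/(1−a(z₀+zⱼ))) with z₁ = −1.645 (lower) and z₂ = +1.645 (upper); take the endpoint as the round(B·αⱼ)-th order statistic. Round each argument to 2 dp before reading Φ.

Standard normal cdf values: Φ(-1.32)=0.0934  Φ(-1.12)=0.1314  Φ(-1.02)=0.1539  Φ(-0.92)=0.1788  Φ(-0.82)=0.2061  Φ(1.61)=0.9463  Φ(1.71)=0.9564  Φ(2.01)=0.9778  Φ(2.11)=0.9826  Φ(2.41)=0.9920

Lower: z₀ + z₁ = 0.119 + (-1.645) = -1.526; 1 − a(z₀+z₁) = 1 − (0.038)(-1.526) = 1.0580; argument = 0.119 + (-1.526)/1.0580 = -1.3234 → -1.32.
α₁ = Φ(-1.32) = 0.0934; rank = round(400 × 0.0934) = 37; θ*₍37₎ = 6.010.
Upper: z₀ + z₂ = 1.764; 1 − a(z₀+z₂) = 0.9330; argument = 2.0097 → 2.01; α₂ = 0.9778; rank = 391; θ*₍391₎ = 7.076.

(6.010, 7.076)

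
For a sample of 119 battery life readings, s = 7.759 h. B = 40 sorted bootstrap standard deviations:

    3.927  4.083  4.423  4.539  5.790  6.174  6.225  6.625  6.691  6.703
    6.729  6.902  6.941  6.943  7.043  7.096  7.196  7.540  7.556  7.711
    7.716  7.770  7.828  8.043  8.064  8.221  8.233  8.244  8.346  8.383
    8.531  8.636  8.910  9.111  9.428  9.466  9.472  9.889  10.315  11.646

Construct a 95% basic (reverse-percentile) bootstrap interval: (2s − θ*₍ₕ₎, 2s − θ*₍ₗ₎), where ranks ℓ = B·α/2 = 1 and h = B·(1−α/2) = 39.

Percentile endpoints at ranks 1 and 39: θ*₍1₎ = 3.927, θ*₍39₎ = 10.315.
Basic interval reflects these around s:
  lower = 2 × 7.759 − 10.315 = 5.203
  upper = 2 × 7.759 − 3.927 = 11.591

(5.203, 11.591)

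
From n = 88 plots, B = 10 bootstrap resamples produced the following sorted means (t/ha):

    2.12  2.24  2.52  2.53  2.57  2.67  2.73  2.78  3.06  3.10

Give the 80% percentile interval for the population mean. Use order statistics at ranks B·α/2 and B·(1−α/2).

α = 0.20; lower rank = 10 × 0.100 = 1; upper rank = 10 × 0.900 = 9.
The 1st smallest replicate is 2.12; the 9th is 3.06.

(2.12, 3.06)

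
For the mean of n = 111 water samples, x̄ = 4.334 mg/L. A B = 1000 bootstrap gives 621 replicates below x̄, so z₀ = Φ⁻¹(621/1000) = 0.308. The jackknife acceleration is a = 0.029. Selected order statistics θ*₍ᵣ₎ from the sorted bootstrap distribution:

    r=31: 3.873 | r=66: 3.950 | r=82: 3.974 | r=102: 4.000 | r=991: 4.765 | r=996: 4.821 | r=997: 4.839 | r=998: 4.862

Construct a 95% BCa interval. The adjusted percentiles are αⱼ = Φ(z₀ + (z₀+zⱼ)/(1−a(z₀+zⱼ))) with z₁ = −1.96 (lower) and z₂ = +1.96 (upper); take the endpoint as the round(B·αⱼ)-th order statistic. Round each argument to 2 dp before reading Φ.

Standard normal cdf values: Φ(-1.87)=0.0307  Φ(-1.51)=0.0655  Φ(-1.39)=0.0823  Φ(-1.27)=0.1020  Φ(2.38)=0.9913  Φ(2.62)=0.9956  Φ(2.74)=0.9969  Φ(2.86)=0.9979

(4.000, 4.839)

Lower: z₀ + z₁ = 0.308 + (-1.960) = -1.652; 1 − a(z₀+z₁) = 1 − (0.029)(-1.652) = 1.0479; argument = 0.308 + (-1.652)/1.0479 = -1.2685 → -1.27.
α₁ = Φ(-1.27) = 0.1020; rank = round(1000 × 0.1020) = 102; θ*₍102₎ = 4.000.
Upper: z₀ + z₂ = 2.268; 1 − a(z₀+z₂) = 0.9342; argument = 2.7357 → 2.74; α₂ = 0.9969; rank = 997; θ*₍997₎ = 4.839.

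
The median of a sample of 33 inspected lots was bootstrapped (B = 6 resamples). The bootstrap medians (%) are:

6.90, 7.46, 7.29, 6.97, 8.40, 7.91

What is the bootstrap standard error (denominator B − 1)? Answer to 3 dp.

Bootstrap SE is the standard deviation of the 6 replicate medians.
Mean of replicates: (6.90 + 7.46 + 7.29 + 6.97 + 8.40 + 7.91) / 6 = 44.9300 / 6 = 7.4883
Sum of squared deviations: (−0.5883)² + (−0.0283)² + (−0.1983)² + (−0.5183)² + (+0.9117)² + (+0.4217)² = 1.6639
Variance = 1.6639 / 5 = 0.3328
SE* = √0.3328

SE* = 0.577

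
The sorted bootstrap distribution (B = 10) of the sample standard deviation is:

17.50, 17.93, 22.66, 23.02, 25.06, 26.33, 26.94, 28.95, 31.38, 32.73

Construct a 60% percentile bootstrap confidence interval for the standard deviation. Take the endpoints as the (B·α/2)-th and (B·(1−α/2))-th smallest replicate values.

(17.93, 28.95)

α = 0.40; lower rank = 10 × 0.200 = 2; upper rank = 10 × 0.800 = 8.
The 2nd smallest replicate is 17.93; the 8th is 28.95.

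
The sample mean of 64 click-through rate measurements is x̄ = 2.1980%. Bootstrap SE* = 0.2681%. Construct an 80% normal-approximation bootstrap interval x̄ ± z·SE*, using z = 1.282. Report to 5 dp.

Margin = 1.282 × 0.2681 = 0.343704
Interval: 2.1980 ± 0.343704

(1.85430, 2.54170)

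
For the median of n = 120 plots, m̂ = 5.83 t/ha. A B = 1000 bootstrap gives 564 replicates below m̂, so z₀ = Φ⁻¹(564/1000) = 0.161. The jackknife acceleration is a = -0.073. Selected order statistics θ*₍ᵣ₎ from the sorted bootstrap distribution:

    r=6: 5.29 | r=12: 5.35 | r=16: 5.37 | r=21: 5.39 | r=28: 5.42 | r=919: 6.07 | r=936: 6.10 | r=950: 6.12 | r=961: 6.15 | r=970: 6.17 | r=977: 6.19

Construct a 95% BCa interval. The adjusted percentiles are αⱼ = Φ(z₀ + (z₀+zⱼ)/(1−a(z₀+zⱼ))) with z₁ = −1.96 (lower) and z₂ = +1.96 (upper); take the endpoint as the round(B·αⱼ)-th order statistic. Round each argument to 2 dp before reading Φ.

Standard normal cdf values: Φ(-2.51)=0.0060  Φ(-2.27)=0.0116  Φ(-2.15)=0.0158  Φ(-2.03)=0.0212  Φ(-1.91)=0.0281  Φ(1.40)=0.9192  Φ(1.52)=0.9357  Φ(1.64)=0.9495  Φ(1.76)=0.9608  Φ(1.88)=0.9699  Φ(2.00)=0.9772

Lower: z₀ + z₁ = 0.161 + (-1.960) = -1.799; 1 − a(z₀+z₁) = 1 − (-0.073)(-1.799) = 0.8687; argument = 0.161 + (-1.799)/0.8687 = -1.9100 → -1.91.
α₁ = Φ(-1.91) = 0.0281; rank = round(1000 × 0.0281) = 28; θ*₍28₎ = 5.42.
Upper: z₀ + z₂ = 2.121; 1 − a(z₀+z₂) = 1.1548; argument = 1.9976 → 2.00; α₂ = 0.9772; rank = 977; θ*₍977₎ = 6.19.

(5.42, 6.19)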